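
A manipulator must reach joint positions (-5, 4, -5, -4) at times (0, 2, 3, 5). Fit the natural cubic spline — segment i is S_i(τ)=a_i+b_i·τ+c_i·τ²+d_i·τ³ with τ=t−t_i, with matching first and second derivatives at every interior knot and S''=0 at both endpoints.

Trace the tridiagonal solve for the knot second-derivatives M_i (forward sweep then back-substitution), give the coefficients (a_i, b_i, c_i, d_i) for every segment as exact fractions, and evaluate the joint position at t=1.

  seg 0: a=-5 b=677/70 c=0 d=-181/140
  seg 1: a=4 b=-409/70 c=-543/70 d=23/5
  seg 2: a=-5 b=-529/70 c=423/70 d=-141/140
S(1) = 473/140

Δ: Δ0=9/2, Δ1=-9, Δ2=1/2
row 1: diag=6, rhs=-81; c'=1/6, d'=-27/2
row 2: denom=6−1·1/6=35/6; d'=(57−1·-27/2)/(35/6)=423/35
back: M2=423/35
back: M1=-27/2−1/6·423/35=-543/35
M: M0=0, M1=-543/35, M2=423/35, M3=0
seg 0: a=-5, c=M0/2=0, d=(M1−M0)/(6·2)=-181/140, b=Δ0−h0·(2M0+M1)/6=677/70
seg 1: a=4, c=M1/2=-543/70, d=(M2−M1)/(6·1)=23/5, b=Δ1−h1·(2M1+M2)/6=-409/70
seg 2: a=-5, c=M2/2=423/70, d=(M3−M2)/(6·2)=-141/140, b=Δ2−h2·(2M2+M3)/6=-529/70
t_q=1 → seg 0, τ=1; S=-5+677/70·τ+0·τ²+-181/140·τ³=473/140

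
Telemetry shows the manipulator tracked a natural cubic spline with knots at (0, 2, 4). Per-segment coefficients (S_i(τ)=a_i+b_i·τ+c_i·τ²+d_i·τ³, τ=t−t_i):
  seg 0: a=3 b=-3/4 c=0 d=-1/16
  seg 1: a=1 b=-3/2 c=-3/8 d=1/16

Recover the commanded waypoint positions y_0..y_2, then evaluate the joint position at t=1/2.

y_0 = S_0(0) = a_0 = 3
y_1 = S_1(0) = a_1 = 1
y_2 = S_1(2) = -3
t_q=1/2 is in segment 0 (τ=1/2); S_0(τ)=335/128

y_0=3 y_1=1 y_2=-3
S(1/2) = 335/128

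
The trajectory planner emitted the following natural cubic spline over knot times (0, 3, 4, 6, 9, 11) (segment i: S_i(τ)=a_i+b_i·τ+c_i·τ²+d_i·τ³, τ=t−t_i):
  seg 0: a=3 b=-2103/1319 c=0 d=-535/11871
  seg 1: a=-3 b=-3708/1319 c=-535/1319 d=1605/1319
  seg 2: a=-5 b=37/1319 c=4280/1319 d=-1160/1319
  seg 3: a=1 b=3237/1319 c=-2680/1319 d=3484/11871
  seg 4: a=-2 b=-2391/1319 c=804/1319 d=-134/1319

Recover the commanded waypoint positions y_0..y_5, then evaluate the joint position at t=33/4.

y_0=3 y_1=-3 y_2=-5 y_3=1 y_4=-2 y_5=-4
S(33/4) = -8893/21104

y_0 = S_0(0) = a_0 = 3
y_1 = S_1(0) = a_1 = -3
y_2 = S_2(0) = a_2 = -5
y_3 = S_3(0) = a_3 = 1
y_4 = S_4(0) = a_4 = -2
y_5 = S_4(2) = -4
t_q=33/4 is in segment 3 (τ=9/4); S_3(τ)=-8893/21104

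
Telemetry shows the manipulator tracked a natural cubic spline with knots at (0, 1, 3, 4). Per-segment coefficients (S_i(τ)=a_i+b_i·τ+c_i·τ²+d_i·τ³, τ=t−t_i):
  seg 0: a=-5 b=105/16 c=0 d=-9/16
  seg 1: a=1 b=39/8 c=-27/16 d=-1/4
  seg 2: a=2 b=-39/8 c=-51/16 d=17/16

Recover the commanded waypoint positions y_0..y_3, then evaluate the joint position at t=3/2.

y_0=-5 y_1=1 y_2=2 y_3=-5
S(3/2) = 191/64

y_0 = S_0(0) = a_0 = -5
y_1 = S_1(0) = a_1 = 1
y_2 = S_2(0) = a_2 = 2
y_3 = S_2(1) = -5
t_q=3/2 is in segment 1 (τ=1/2); S_1(τ)=191/64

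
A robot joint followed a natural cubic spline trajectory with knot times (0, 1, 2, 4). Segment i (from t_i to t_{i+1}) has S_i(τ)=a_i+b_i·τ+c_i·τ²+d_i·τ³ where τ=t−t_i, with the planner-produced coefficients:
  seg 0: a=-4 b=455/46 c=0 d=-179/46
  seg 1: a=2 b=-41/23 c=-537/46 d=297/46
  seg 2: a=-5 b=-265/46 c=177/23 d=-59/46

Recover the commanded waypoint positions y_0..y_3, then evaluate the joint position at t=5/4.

y_0 = S_0(0) = a_0 = -4
y_1 = S_1(0) = a_1 = 2
y_2 = S_2(0) = a_2 = -5
y_3 = S_2(2) = 4
t_q=5/4 is in segment 1 (τ=1/4); S_1(τ)=2725/2944

y_0=-4 y_1=2 y_2=-5 y_3=4
S(5/4) = 2725/2944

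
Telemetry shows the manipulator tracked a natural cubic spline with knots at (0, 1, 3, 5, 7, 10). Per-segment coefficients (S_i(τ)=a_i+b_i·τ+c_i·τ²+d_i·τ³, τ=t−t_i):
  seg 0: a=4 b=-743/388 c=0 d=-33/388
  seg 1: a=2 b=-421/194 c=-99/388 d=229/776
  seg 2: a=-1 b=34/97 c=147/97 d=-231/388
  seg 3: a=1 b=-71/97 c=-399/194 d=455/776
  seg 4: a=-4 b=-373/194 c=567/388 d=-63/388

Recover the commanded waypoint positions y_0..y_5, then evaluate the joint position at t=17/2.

y_0 = S_0(0) = a_0 = 4
y_1 = S_1(0) = a_1 = 2
y_2 = S_2(0) = a_2 = -1
y_3 = S_3(0) = a_3 = 1
y_4 = S_4(0) = a_4 = -4
y_5 = S_4(3) = -1
t_q=17/2 is in segment 4 (τ=3/2); S_4(τ)=-12863/3104

y_0=4 y_1=2 y_2=-1 y_3=1 y_4=-4 y_5=-1
S(17/2) = -12863/3104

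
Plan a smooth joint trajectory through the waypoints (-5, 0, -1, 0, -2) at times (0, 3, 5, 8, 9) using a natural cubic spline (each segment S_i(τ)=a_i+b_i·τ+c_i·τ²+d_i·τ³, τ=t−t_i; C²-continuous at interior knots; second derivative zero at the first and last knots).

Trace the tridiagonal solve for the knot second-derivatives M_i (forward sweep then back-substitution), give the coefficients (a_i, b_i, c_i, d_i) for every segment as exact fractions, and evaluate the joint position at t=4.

Δ: Δ0=5/3, Δ1=-1/2, Δ2=1/3, Δ3=-2
row 1: diag=10, rhs=-13; c'=1/5, d'=-13/10
row 2: denom=10−2·1/5=48/5; d'=(5−2·-13/10)/(48/5)=19/24
row 3: denom=8−3·5/16=113/16; d'=(-14−3·19/24)/(113/16)=-262/113
back: M3=-262/113
back: M2=19/24−5/16·-262/113=514/339
back: M1=-13/10−1/5·514/339=-1087/678
M: M0=0, M1=-1087/678, M2=514/339, M3=-262/113, M4=0
seg 0: a=-5, c=M0/2=0, d=(M1−M0)/(6·3)=-1087/12204, b=Δ0−h0·(2M0+M1)/6=3347/1356
seg 1: a=0, c=M1/2=-1087/1356, d=(M2−M1)/(6·2)=235/904, b=Δ1−h1·(2M1+M2)/6=43/678
seg 2: a=-1, c=M2/2=257/339, d=(M3−M2)/(6·3)=-650/3051, b=Δ2−h2·(2M2+M3)/6=-8/339
seg 3: a=0, c=M3/2=-131/113, d=(M4−M3)/(6·1)=131/339, b=Δ3−h3·(2M3+M4)/6=-416/339
t_q=4 → seg 1, τ=1; S=0+43/678·τ+-1087/1356·τ²+235/904·τ³=-1297/2712

  seg 0: a=-5 b=3347/1356 c=0 d=-1087/12204
  seg 1: a=0 b=43/678 c=-1087/1356 d=235/904
  seg 2: a=-1 b=-8/339 c=257/339 d=-650/3051
  seg 3: a=0 b=-416/339 c=-131/113 d=131/339
S(4) = -1297/2712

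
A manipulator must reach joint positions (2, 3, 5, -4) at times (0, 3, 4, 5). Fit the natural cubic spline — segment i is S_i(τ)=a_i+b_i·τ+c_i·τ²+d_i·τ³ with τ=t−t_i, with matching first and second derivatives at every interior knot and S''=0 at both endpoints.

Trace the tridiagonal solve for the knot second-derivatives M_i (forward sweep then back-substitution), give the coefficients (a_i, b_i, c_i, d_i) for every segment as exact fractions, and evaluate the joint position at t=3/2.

Δ: Δ0=1/3, Δ1=2, Δ2=-9
row 1: diag=8, rhs=10; c'=1/8, d'=5/4
row 2: denom=4−1·1/8=31/8; d'=(-66−1·5/4)/(31/8)=-538/31
back: M2=-538/31
back: M1=5/4−1/8·-538/31=106/31
M: M0=0, M1=106/31, M2=-538/31, M3=0
seg 0: a=2, c=M0/2=0, d=(M1−M0)/(6·3)=53/279, b=Δ0−h0·(2M0+M1)/6=-128/93
seg 1: a=3, c=M1/2=53/31, d=(M2−M1)/(6·1)=-322/93, b=Δ1−h1·(2M1+M2)/6=349/93
seg 2: a=5, c=M2/2=-269/31, d=(M3−M2)/(6·1)=269/93, b=Δ2−h2·(2M2+M3)/6=-299/93
t_q=3/2 → seg 0, τ=3/2; S=2+-128/93·τ+0·τ²+53/279·τ³=143/248

  seg 0: a=2 b=-128/93 c=0 d=53/279
  seg 1: a=3 b=349/93 c=53/31 d=-322/93
  seg 2: a=5 b=-299/93 c=-269/31 d=269/93
S(3/2) = 143/248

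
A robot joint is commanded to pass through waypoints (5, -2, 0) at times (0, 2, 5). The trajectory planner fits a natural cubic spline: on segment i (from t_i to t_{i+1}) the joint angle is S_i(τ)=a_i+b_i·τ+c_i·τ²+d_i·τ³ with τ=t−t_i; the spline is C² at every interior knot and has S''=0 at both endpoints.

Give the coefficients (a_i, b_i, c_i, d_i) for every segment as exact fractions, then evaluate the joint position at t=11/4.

Δ: Δ0=-7/2, Δ1=2/3
row 1: diag=10, rhs=25; c'=3/10, d'=5/2
back: M1=5/2
M: M0=0, M1=5/2, M2=0
seg 0: a=5, c=M0/2=0, d=(M1−M0)/(6·2)=5/24, b=Δ0−h0·(2M0+M1)/6=-13/3
seg 1: a=-2, c=M1/2=5/4, d=(M2−M1)/(6·3)=-5/36, b=Δ1−h1·(2M1+M2)/6=-11/6
t_q=11/4 → seg 1, τ=3/4; S=-2+-11/6·τ+5/4·τ²+-5/36·τ³=-699/256

  seg 0: a=5 b=-13/3 c=0 d=5/24
  seg 1: a=-2 b=-11/6 c=5/4 d=-5/36
S(11/4) = -699/256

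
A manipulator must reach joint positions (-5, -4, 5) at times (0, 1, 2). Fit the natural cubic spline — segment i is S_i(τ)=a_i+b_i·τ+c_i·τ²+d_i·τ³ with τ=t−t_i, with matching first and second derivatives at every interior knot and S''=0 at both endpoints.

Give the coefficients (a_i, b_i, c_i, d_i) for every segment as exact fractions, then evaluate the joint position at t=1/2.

  seg 0: a=-5 b=-1 c=0 d=2
  seg 1: a=-4 b=5 c=6 d=-2
S(1/2) = -21/4

Δ: Δ0=1, Δ1=9
row 1: diag=4, rhs=48; c'=1/4, d'=12
back: M1=12
M: M0=0, M1=12, M2=0
seg 0: a=-5, c=M0/2=0, d=(M1−M0)/(6·1)=2, b=Δ0−h0·(2M0+M1)/6=-1
seg 1: a=-4, c=M1/2=6, d=(M2−M1)/(6·1)=-2, b=Δ1−h1·(2M1+M2)/6=5
t_q=1/2 → seg 0, τ=1/2; S=-5+-1·τ+0·τ²+2·τ³=-21/4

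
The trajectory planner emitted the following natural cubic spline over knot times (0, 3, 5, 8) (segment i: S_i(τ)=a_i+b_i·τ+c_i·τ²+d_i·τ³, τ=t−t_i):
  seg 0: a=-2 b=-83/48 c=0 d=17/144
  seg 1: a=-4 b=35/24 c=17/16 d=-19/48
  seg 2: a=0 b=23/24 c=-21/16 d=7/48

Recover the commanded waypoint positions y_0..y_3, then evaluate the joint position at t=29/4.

y_0=-2 y_1=-4 y_2=0 y_3=-5
S(29/4) = -2895/1024

y_0 = S_0(0) = a_0 = -2
y_1 = S_1(0) = a_1 = -4
y_2 = S_2(0) = a_2 = 0
y_3 = S_2(3) = -5
t_q=29/4 is in segment 2 (τ=9/4); S_2(τ)=-2895/1024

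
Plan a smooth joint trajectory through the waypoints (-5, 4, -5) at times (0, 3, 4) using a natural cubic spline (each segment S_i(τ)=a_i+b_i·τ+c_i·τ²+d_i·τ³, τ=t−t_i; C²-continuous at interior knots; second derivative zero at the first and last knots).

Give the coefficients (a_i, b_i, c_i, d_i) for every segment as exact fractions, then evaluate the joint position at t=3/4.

Δ: Δ0=3, Δ1=-9
row 1: diag=8, rhs=-72; c'=1/8, d'=-9
back: M1=-9
M: M0=0, M1=-9, M2=0
seg 0: a=-5, c=M0/2=0, d=(M1−M0)/(6·3)=-1/2, b=Δ0−h0·(2M0+M1)/6=15/2
seg 1: a=4, c=M1/2=-9/2, d=(M2−M1)/(6·1)=3/2, b=Δ1−h1·(2M1+M2)/6=-6
t_q=3/4 → seg 0, τ=3/4; S=-5+15/2·τ+0·τ²+-1/2·τ³=53/128

  seg 0: a=-5 b=15/2 c=0 d=-1/2
  seg 1: a=4 b=-6 c=-9/2 d=3/2
S(3/4) = 53/128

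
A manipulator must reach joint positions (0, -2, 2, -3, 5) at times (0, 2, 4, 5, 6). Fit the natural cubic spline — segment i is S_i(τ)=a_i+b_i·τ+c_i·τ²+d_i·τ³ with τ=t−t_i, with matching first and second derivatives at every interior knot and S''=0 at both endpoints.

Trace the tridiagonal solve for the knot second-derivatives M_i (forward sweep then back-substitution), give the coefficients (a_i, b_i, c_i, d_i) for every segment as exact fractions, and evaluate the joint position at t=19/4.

Δ: Δ0=-1, Δ1=2, Δ2=-5, Δ3=8
row 1: diag=8, rhs=18; c'=1/4, d'=9/4
row 2: denom=6−2·1/4=11/2; d'=(-42−2·9/4)/(11/2)=-93/11
row 3: denom=4−1·2/11=42/11; d'=(78−1·-93/11)/(42/11)=317/14
back: M3=317/14
back: M2=-93/11−2/11·317/14=-88/7
back: M1=9/4−1/4·-88/7=151/28
M: M0=0, M1=151/28, M2=-88/7, M3=317/14, M4=0
seg 0: a=0, c=M0/2=0, d=(M1−M0)/(6·2)=151/336, b=Δ0−h0·(2M0+M1)/6=-235/84
seg 1: a=-2, c=M1/2=151/56, d=(M2−M1)/(6·2)=-503/336, b=Δ1−h1·(2M1+M2)/6=109/42
seg 2: a=2, c=M2/2=-44/7, d=(M3−M2)/(6·1)=493/84, b=Δ2−h2·(2M2+M3)/6=-55/12
seg 3: a=-3, c=M3/2=317/28, d=(M4−M3)/(6·1)=-317/84, b=Δ3−h3·(2M3+M4)/6=19/42
t_q=19/4 → seg 2, τ=3/4; S=2+-55/12·τ+-44/7·τ²+493/84·τ³=-4475/1792

  seg 0: a=0 b=-235/84 c=0 d=151/336
  seg 1: a=-2 b=109/42 c=151/56 d=-503/336
  seg 2: a=2 b=-55/12 c=-44/7 d=493/84
  seg 3: a=-3 b=19/42 c=317/28 d=-317/84
S(19/4) = -4475/1792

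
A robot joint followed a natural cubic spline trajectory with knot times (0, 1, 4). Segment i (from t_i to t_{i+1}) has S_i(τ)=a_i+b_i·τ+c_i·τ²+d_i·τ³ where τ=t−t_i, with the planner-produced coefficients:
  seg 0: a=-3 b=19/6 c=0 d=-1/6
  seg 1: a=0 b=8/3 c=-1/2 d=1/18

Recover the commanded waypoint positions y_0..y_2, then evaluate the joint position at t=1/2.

y_0=-3 y_1=0 y_2=5
S(1/2) = -23/16

y_0 = S_0(0) = a_0 = -3
y_1 = S_1(0) = a_1 = 0
y_2 = S_1(3) = 5
t_q=1/2 is in segment 0 (τ=1/2); S_0(τ)=-23/16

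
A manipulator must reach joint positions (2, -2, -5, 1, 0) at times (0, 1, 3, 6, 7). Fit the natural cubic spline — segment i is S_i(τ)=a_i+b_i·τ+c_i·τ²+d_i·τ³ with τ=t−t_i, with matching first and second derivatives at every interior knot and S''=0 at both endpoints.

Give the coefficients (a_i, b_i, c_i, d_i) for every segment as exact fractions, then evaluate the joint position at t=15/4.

  seg 0: a=2 b=-3359/788 c=0 d=207/788
  seg 1: a=-2 b=-1369/394 c=621/788 d=157/1576
  seg 2: a=-5 b=172/197 c=273/197 d=-199/591
  seg 3: a=1 b=19/197 c=-324/197 d=108/197
S(15/4) = -46747/12608

Δ: Δ0=-4, Δ1=-3/2, Δ2=2, Δ3=-1
row 1: diag=6, rhs=15; c'=1/3, d'=5/2
row 2: denom=10−2·1/3=28/3; d'=(21−2·5/2)/(28/3)=12/7
row 3: denom=8−3·9/28=197/28; d'=(-18−3·12/7)/(197/28)=-648/197
back: M3=-648/197
back: M2=12/7−9/28·-648/197=546/197
back: M1=5/2−1/3·546/197=621/394
M: M0=0, M1=621/394, M2=546/197, M3=-648/197, M4=0
seg 0: a=2, c=M0/2=0, d=(M1−M0)/(6·1)=207/788, b=Δ0−h0·(2M0+M1)/6=-3359/788
seg 1: a=-2, c=M1/2=621/788, d=(M2−M1)/(6·2)=157/1576, b=Δ1−h1·(2M1+M2)/6=-1369/394
seg 2: a=-5, c=M2/2=273/197, d=(M3−M2)/(6·3)=-199/591, b=Δ2−h2·(2M2+M3)/6=172/197
seg 3: a=1, c=M3/2=-324/197, d=(M4−M3)/(6·1)=108/197, b=Δ3−h3·(2M3+M4)/6=19/197
t_q=15/4 → seg 2, τ=3/4; S=-5+172/197·τ+273/197·τ²+-199/591·τ³=-46747/12608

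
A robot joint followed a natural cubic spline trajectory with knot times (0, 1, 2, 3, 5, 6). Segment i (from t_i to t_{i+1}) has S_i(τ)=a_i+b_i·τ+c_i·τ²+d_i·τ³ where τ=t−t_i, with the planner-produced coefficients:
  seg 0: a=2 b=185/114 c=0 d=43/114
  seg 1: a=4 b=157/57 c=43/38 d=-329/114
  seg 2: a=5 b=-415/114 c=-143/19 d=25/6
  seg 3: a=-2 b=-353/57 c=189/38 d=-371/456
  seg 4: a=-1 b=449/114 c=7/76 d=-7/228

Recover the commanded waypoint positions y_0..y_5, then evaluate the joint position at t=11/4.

y_0 = S_0(0) = a_0 = 2
y_1 = S_1(0) = a_1 = 4
y_2 = S_2(0) = a_2 = 5
y_3 = S_3(0) = a_3 = -2
y_4 = S_4(0) = a_4 = -1
y_5 = S_4(1) = 3
t_q=11/4 is in segment 2 (τ=3/4); S_2(τ)=-501/2432

y_0=2 y_1=4 y_2=5 y_3=-2 y_4=-1 y_5=3
S(11/4) = -501/2432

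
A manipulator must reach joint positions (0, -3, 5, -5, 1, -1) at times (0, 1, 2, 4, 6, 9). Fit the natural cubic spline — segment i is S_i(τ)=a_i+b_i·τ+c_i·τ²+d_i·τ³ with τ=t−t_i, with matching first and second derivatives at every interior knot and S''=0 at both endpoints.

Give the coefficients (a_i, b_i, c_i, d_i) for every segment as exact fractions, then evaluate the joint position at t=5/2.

  seg 0: a=0 b=-7877/1191 c=0 d=4304/1191
  seg 1: a=-3 b=5035/1191 c=4304/397 d=-8419/1191
  seg 2: a=5 b=5602/1191 c=-4115/397 d=13133/4764
  seg 3: a=-5 b=-4379/1191 c=4903/794 d=-6757/4764
  seg 4: a=1 b=4768/1191 c=-927/397 d=103/397
S(5/2) = 64855/12704

Δ: Δ0=-3, Δ1=8, Δ2=-5, Δ3=3, Δ4=-2/3
row 1: diag=4, rhs=66; c'=1/4, d'=33/2
row 2: denom=6−1·1/4=23/4; d'=(-78−1·33/2)/(23/4)=-378/23
row 3: denom=8−2·8/23=168/23; d'=(48−2·-378/23)/(168/23)=155/14
row 4: denom=10−2·23/84=397/42; d'=(-22−2·155/14)/(397/42)=-1854/397
back: M4=-1854/397
back: M3=155/14−23/84·-1854/397=4903/397
back: M2=-378/23−8/23·4903/397=-8230/397
back: M1=33/2−1/4·-8230/397=8608/397
M: M0=0, M1=8608/397, M2=-8230/397, M3=4903/397, M4=-1854/397, M5=0
seg 0: a=0, c=M0/2=0, d=(M1−M0)/(6·1)=4304/1191, b=Δ0−h0·(2M0+M1)/6=-7877/1191
seg 1: a=-3, c=M1/2=4304/397, d=(M2−M1)/(6·1)=-8419/1191, b=Δ1−h1·(2M1+M2)/6=5035/1191
seg 2: a=5, c=M2/2=-4115/397, d=(M3−M2)/(6·2)=13133/4764, b=Δ2−h2·(2M2+M3)/6=5602/1191
seg 3: a=-5, c=M3/2=4903/794, d=(M4−M3)/(6·2)=-6757/4764, b=Δ3−h3·(2M3+M4)/6=-4379/1191
seg 4: a=1, c=M4/2=-927/397, d=(M5−M4)/(6·3)=103/397, b=Δ4−h4·(2M4+M5)/6=4768/1191
t_q=5/2 → seg 2, τ=1/2; S=5+5602/1191·τ+-4115/397·τ²+13133/4764·τ³=64855/12704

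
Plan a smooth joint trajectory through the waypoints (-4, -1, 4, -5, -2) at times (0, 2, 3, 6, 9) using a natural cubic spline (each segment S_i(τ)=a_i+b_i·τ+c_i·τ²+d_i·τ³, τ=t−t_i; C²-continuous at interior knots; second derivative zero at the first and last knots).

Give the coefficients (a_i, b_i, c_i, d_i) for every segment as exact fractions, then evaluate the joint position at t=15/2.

Δ: Δ0=3/2, Δ1=5, Δ2=-3, Δ3=1
row 1: diag=6, rhs=21; c'=1/6, d'=7/2
row 2: denom=8−1·1/6=47/6; d'=(-48−1·7/2)/(47/6)=-309/47
row 3: denom=12−3·18/47=510/47; d'=(24−3·-309/47)/(510/47)=137/34
back: M3=137/34
back: M2=-309/47−18/47·137/34=-138/17
back: M1=7/2−1/6·-138/17=165/34
M: M0=0, M1=165/34, M2=-138/17, M3=137/34, M4=0
seg 0: a=-4, c=M0/2=0, d=(M1−M0)/(6·2)=55/136, b=Δ0−h0·(2M0+M1)/6=-2/17
seg 1: a=-1, c=M1/2=165/68, d=(M2−M1)/(6·1)=-147/68, b=Δ1−h1·(2M1+M2)/6=161/34
seg 2: a=4, c=M2/2=-69/17, d=(M3−M2)/(6·3)=413/612, b=Δ2−h2·(2M2+M3)/6=211/68
seg 3: a=-5, c=M3/2=137/68, d=(M4−M3)/(6·3)=-137/612, b=Δ3−h3·(2M3+M4)/6=-103/34
t_q=15/2 → seg 3, τ=3/2; S=-5+-103/34·τ+137/68·τ²+-137/612·τ³=-3137/544

  seg 0: a=-4 b=-2/17 c=0 d=55/136
  seg 1: a=-1 b=161/34 c=165/68 d=-147/68
  seg 2: a=4 b=211/68 c=-69/17 d=413/612
  seg 3: a=-5 b=-103/34 c=137/68 d=-137/612
S(15/2) = -3137/544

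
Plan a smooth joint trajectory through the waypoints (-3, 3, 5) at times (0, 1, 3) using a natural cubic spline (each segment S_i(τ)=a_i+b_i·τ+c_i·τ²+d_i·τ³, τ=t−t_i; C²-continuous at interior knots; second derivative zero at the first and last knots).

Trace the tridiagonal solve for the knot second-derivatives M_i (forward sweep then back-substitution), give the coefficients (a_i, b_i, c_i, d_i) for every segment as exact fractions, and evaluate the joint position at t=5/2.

  seg 0: a=-3 b=41/6 c=0 d=-5/6
  seg 1: a=3 b=13/3 c=-5/2 d=5/12
S(5/2) = 169/32

Δ: Δ0=6, Δ1=1
row 1: diag=6, rhs=-30; c'=1/3, d'=-5
back: M1=-5
M: M0=0, M1=-5, M2=0
seg 0: a=-3, c=M0/2=0, d=(M1−M0)/(6·1)=-5/6, b=Δ0−h0·(2M0+M1)/6=41/6
seg 1: a=3, c=M1/2=-5/2, d=(M2−M1)/(6·2)=5/12, b=Δ1−h1·(2M1+M2)/6=13/3
t_q=5/2 → seg 1, τ=3/2; S=3+13/3·τ+-5/2·τ²+5/12·τ³=169/32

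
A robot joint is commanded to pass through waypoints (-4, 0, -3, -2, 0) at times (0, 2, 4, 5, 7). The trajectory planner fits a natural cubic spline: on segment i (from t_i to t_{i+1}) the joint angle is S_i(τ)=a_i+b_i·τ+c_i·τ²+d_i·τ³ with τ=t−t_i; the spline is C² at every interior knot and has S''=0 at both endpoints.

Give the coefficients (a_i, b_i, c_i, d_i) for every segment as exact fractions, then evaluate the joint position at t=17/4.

  seg 0: a=-4 b=817/256 c=0 d=-305/1024
  seg 1: a=0 b=-49/128 c=-915/512 d=629/1024
  seg 2: a=-3 b=-41/256 c=243/128 d=-189/256
  seg 3: a=-2 b=91/64 c=-81/256 d=27/512
S(17/4) = -48053/16384

Δ: Δ0=2, Δ1=-3/2, Δ2=1, Δ3=1
row 1: diag=8, rhs=-21; c'=1/4, d'=-21/8
row 2: denom=6−2·1/4=11/2; d'=(15−2·-21/8)/(11/2)=81/22
row 3: denom=6−1·2/11=64/11; d'=(0−1·81/22)/(64/11)=-81/128
back: M3=-81/128
back: M2=81/22−2/11·-81/128=243/64
back: M1=-21/8−1/4·243/64=-915/256
M: M0=0, M1=-915/256, M2=243/64, M3=-81/128, M4=0
seg 0: a=-4, c=M0/2=0, d=(M1−M0)/(6·2)=-305/1024, b=Δ0−h0·(2M0+M1)/6=817/256
seg 1: a=0, c=M1/2=-915/512, d=(M2−M1)/(6·2)=629/1024, b=Δ1−h1·(2M1+M2)/6=-49/128
seg 2: a=-3, c=M2/2=243/128, d=(M3−M2)/(6·1)=-189/256, b=Δ2−h2·(2M2+M3)/6=-41/256
seg 3: a=-2, c=M3/2=-81/256, d=(M4−M3)/(6·2)=27/512, b=Δ3−h3·(2M3+M4)/6=91/64
t_q=17/4 → seg 2, τ=1/4; S=-3+-41/256·τ+243/128·τ²+-189/256·τ³=-48053/16384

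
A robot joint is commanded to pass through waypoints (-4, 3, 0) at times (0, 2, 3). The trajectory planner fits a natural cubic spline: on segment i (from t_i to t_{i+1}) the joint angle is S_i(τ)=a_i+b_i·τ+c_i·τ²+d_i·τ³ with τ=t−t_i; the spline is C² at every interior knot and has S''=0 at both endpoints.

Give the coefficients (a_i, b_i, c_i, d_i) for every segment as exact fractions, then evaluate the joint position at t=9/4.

Δ: Δ0=7/2, Δ1=-3
row 1: diag=6, rhs=-39; c'=1/6, d'=-13/2
back: M1=-13/2
M: M0=0, M1=-13/2, M2=0
seg 0: a=-4, c=M0/2=0, d=(M1−M0)/(6·2)=-13/24, b=Δ0−h0·(2M0+M1)/6=17/3
seg 1: a=3, c=M1/2=-13/4, d=(M2−M1)/(6·1)=13/12, b=Δ1−h1·(2M1+M2)/6=-5/6
t_q=9/4 → seg 1, τ=1/4; S=3+-5/6·τ+-13/4·τ²+13/12·τ³=667/256

  seg 0: a=-4 b=17/3 c=0 d=-13/24
  seg 1: a=3 b=-5/6 c=-13/4 d=13/12
S(9/4) = 667/256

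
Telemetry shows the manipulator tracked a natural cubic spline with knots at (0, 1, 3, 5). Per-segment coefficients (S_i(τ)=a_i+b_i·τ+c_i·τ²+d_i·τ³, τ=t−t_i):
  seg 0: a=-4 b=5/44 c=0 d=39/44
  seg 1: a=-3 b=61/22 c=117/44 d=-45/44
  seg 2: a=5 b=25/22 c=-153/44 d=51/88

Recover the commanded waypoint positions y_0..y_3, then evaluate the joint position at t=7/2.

y_0=-4 y_1=-3 y_2=5 y_3=-2
S(7/2) = 3359/704

y_0 = S_0(0) = a_0 = -4
y_1 = S_1(0) = a_1 = -3
y_2 = S_2(0) = a_2 = 5
y_3 = S_2(2) = -2
t_q=7/2 is in segment 2 (τ=1/2); S_2(τ)=3359/704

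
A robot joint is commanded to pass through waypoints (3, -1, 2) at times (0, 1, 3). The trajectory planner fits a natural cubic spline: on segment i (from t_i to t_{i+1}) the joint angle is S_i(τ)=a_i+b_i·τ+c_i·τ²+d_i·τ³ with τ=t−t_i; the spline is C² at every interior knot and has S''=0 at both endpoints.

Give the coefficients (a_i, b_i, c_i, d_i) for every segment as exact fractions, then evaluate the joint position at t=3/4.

  seg 0: a=3 b=-59/12 c=0 d=11/12
  seg 1: a=-1 b=-13/6 c=11/4 d=-11/24
S(3/4) = -77/256

Δ: Δ0=-4, Δ1=3/2
row 1: diag=6, rhs=33; c'=1/3, d'=11/2
back: M1=11/2
M: M0=0, M1=11/2, M2=0
seg 0: a=3, c=M0/2=0, d=(M1−M0)/(6·1)=11/12, b=Δ0−h0·(2M0+M1)/6=-59/12
seg 1: a=-1, c=M1/2=11/4, d=(M2−M1)/(6·2)=-11/24, b=Δ1−h1·(2M1+M2)/6=-13/6
t_q=3/4 → seg 0, τ=3/4; S=3+-59/12·τ+0·τ²+11/12·τ³=-77/256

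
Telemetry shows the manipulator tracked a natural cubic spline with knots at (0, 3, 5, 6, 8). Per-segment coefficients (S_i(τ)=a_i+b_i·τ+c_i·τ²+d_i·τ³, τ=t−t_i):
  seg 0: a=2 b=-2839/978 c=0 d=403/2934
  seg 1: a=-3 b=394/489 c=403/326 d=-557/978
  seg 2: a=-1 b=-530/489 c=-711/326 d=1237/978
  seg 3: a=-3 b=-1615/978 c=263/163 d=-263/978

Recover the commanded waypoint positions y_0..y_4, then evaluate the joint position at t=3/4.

y_0 = S_0(0) = a_0 = 2
y_1 = S_1(0) = a_1 = -3
y_2 = S_2(0) = a_2 = -1
y_3 = S_3(0) = a_3 = -3
y_4 = S_3(2) = -2
t_q=3/4 is in segment 0 (τ=3/4); S_0(τ)=-2487/20864

y_0=2 y_1=-3 y_2=-1 y_3=-3 y_4=-2
S(3/4) = -2487/20864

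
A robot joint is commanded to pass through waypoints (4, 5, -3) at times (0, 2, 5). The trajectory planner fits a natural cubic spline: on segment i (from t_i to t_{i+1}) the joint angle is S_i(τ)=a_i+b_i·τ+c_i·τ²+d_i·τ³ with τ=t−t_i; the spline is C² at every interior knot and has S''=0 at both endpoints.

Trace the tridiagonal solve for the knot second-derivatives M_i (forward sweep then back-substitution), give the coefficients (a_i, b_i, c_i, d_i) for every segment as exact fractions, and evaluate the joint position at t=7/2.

  seg 0: a=4 b=17/15 c=0 d=-19/120
  seg 1: a=5 b=-23/30 c=-19/20 d=19/180
S(7/2) = 331/160

Δ: Δ0=1/2, Δ1=-8/3
row 1: diag=10, rhs=-19; c'=3/10, d'=-19/10
back: M1=-19/10
M: M0=0, M1=-19/10, M2=0
seg 0: a=4, c=M0/2=0, d=(M1−M0)/(6·2)=-19/120, b=Δ0−h0·(2M0+M1)/6=17/15
seg 1: a=5, c=M1/2=-19/20, d=(M2−M1)/(6·3)=19/180, b=Δ1−h1·(2M1+M2)/6=-23/30
t_q=7/2 → seg 1, τ=3/2; S=5+-23/30·τ+-19/20·τ²+19/180·τ³=331/160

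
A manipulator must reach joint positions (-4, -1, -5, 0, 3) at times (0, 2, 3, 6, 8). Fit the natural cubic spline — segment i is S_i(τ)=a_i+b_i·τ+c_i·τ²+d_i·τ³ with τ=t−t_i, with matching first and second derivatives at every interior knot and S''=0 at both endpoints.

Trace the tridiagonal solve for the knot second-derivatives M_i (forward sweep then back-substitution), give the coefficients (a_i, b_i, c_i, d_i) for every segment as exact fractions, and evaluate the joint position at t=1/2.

Δ: Δ0=3/2, Δ1=-4, Δ2=5/3, Δ3=3/2
row 1: diag=6, rhs=-33; c'=1/6, d'=-11/2
row 2: denom=8−1·1/6=47/6; d'=(34−1·-11/2)/(47/6)=237/47
row 3: denom=10−3·18/47=416/47; d'=(-1−3·237/47)/(416/47)=-379/208
back: M3=-379/208
back: M2=237/47−18/47·-379/208=597/104
back: M1=-11/2−1/6·597/104=-1343/208
M: M0=0, M1=-1343/208, M2=597/104, M3=-379/208, M4=0
seg 0: a=-4, c=M0/2=0, d=(M1−M0)/(6·2)=-1343/2496, b=Δ0−h0·(2M0+M1)/6=2279/624
seg 1: a=-1, c=M1/2=-1343/416, d=(M2−M1)/(6·1)=2537/1248, b=Δ1−h1·(2M1+M2)/6=-875/312
seg 2: a=-5, c=M2/2=597/208, d=(M3−M2)/(6·3)=-121/288, b=Δ2−h2·(2M2+M3)/6=-3947/1248
seg 3: a=0, c=M3/2=-379/416, d=(M4−M3)/(6·2)=379/2496, b=Δ3−h3·(2M3+M4)/6=847/312
t_q=1/2 → seg 0, τ=1/2; S=-4+2279/624·τ+0·τ²+-1343/2496·τ³=-14917/6656

  seg 0: a=-4 b=2279/624 c=0 d=-1343/2496
  seg 1: a=-1 b=-875/312 c=-1343/416 d=2537/1248
  seg 2: a=-5 b=-3947/1248 c=597/208 d=-121/288
  seg 3: a=0 b=847/312 c=-379/416 d=379/2496
S(1/2) = -14917/6656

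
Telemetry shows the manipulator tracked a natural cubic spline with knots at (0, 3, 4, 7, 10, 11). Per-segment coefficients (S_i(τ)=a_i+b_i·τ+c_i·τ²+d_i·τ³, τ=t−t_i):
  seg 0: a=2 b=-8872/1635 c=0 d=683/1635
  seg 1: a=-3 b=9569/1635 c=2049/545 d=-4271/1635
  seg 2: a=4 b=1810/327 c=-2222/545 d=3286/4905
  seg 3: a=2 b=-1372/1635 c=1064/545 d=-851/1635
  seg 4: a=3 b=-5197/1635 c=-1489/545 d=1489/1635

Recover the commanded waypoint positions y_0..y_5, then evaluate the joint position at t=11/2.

y_0=2 y_1=-3 y_2=4 y_3=2 y_4=3 y_5=-2
S(11/2) = 11751/2180

y_0 = S_0(0) = a_0 = 2
y_1 = S_1(0) = a_1 = -3
y_2 = S_2(0) = a_2 = 4
y_3 = S_3(0) = a_3 = 2
y_4 = S_4(0) = a_4 = 3
y_5 = S_4(1) = -2
t_q=11/2 is in segment 2 (τ=3/2); S_2(τ)=11751/2180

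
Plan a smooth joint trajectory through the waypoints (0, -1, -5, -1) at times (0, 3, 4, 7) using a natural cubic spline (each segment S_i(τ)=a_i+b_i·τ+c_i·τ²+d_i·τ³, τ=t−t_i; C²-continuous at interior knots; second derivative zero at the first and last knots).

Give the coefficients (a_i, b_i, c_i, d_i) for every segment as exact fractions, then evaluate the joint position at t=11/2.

  seg 0: a=0 b=83/63 c=0 d=-104/567
  seg 1: a=-1 b=-229/63 c=-104/63 d=9/7
  seg 2: a=-5 b=-194/63 c=139/63 d=-139/567
S(11/2) = -307/56

Δ: Δ0=-1/3, Δ1=-4, Δ2=4/3
row 1: diag=8, rhs=-22; c'=1/8, d'=-11/4
row 2: denom=8−1·1/8=63/8; d'=(32−1·-11/4)/(63/8)=278/63
back: M2=278/63
back: M1=-11/4−1/8·278/63=-208/63
M: M0=0, M1=-208/63, M2=278/63, M3=0
seg 0: a=0, c=M0/2=0, d=(M1−M0)/(6·3)=-104/567, b=Δ0−h0·(2M0+M1)/6=83/63
seg 1: a=-1, c=M1/2=-104/63, d=(M2−M1)/(6·1)=9/7, b=Δ1−h1·(2M1+M2)/6=-229/63
seg 2: a=-5, c=M2/2=139/63, d=(M3−M2)/(6·3)=-139/567, b=Δ2−h2·(2M2+M3)/6=-194/63
t_q=11/2 → seg 2, τ=3/2; S=-5+-194/63·τ+139/63·τ²+-139/567·τ³=-307/56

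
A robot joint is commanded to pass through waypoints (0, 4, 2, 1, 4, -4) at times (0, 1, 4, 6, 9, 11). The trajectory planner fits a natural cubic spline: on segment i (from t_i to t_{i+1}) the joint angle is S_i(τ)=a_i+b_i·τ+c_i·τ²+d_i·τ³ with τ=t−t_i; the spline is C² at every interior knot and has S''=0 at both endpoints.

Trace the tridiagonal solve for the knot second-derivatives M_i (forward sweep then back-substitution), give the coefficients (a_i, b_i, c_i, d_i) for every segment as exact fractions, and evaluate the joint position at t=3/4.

  seg 0: a=0 b=18993/4094 c=0 d=-2617/4094
  seg 1: a=4 b=5571/2047 c=-7851/4094 d=29045/110538
  seg 2: a=2 b=-6919/4094 c=2746/6141 d=454/6141
  seg 3: a=1 b=12107/12282 c=5470/6141 d=-32645/110538
  seg 4: a=4 b=-10094/6141 c=-7235/4094 d=7235/24564
S(3/4) = 841005/262016

Δ: Δ0=4, Δ1=-2/3, Δ2=-1/2, Δ3=1, Δ4=-4
row 1: diag=8, rhs=-28; c'=3/8, d'=-7/2
row 2: denom=10−3·3/8=71/8; d'=(1−3·-7/2)/(71/8)=92/71
row 3: denom=10−2·16/71=678/71; d'=(9−2·92/71)/(678/71)=455/678
row 4: denom=10−3·71/226=2047/226; d'=(-30−3·455/678)/(2047/226)=-7235/2047
back: M4=-7235/2047
back: M3=455/678−71/226·-7235/2047=10940/6141
back: M2=92/71−16/71·10940/6141=5492/6141
back: M1=-7/2−3/8·5492/6141=-7851/2047
M: M0=0, M1=-7851/2047, M2=5492/6141, M3=10940/6141, M4=-7235/2047, M5=0
seg 0: a=0, c=M0/2=0, d=(M1−M0)/(6·1)=-2617/4094, b=Δ0−h0·(2M0+M1)/6=18993/4094
seg 1: a=4, c=M1/2=-7851/4094, d=(M2−M1)/(6·3)=29045/110538, b=Δ1−h1·(2M1+M2)/6=5571/2047
seg 2: a=2, c=M2/2=2746/6141, d=(M3−M2)/(6·2)=454/6141, b=Δ2−h2·(2M2+M3)/6=-6919/4094
seg 3: a=1, c=M3/2=5470/6141, d=(M4−M3)/(6·3)=-32645/110538, b=Δ3−h3·(2M3+M4)/6=12107/12282
seg 4: a=4, c=M4/2=-7235/4094, d=(M5−M4)/(6·2)=7235/24564, b=Δ4−h4·(2M4+M5)/6=-10094/6141
t_q=3/4 → seg 0, τ=3/4; S=0+18993/4094·τ+0·τ²+-2617/4094·τ³=841005/262016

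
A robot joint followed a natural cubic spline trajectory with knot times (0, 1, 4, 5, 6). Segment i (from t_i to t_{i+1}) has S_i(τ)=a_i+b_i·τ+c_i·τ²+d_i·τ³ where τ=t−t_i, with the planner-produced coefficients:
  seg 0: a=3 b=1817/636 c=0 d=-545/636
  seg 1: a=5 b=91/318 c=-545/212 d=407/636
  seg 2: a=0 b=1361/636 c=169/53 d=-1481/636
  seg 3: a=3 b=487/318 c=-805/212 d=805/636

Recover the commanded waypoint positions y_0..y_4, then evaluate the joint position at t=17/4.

y_0=3 y_1=5 y_2=0 y_3=3 y_4=2
S(17/4) = 9469/13568

y_0 = S_0(0) = a_0 = 3
y_1 = S_1(0) = a_1 = 5
y_2 = S_2(0) = a_2 = 0
y_3 = S_3(0) = a_3 = 3
y_4 = S_3(1) = 2
t_q=17/4 is in segment 2 (τ=1/4); S_2(τ)=9469/13568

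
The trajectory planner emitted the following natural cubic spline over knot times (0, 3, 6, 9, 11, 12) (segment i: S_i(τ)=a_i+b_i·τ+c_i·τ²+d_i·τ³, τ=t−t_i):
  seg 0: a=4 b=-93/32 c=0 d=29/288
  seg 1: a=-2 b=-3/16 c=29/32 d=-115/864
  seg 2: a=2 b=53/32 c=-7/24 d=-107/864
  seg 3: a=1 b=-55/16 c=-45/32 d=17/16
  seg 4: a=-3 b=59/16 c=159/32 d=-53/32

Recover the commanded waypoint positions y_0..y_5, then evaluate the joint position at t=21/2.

y_0 = S_0(0) = a_0 = 4
y_1 = S_1(0) = a_1 = -2
y_2 = S_2(0) = a_2 = 2
y_3 = S_3(0) = a_3 = 1
y_4 = S_4(0) = a_4 = -3
y_5 = S_4(1) = 4
t_q=21/2 is in segment 3 (τ=3/2); S_3(τ)=-239/64

y_0=4 y_1=-2 y_2=2 y_3=1 y_4=-3 y_5=4
S(21/2) = -239/64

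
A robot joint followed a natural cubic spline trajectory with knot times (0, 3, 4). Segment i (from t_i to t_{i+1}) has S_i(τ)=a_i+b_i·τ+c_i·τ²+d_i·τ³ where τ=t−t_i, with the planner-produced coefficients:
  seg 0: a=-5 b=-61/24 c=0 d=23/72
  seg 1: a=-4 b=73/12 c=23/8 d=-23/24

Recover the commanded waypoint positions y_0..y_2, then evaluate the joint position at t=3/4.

y_0 = S_0(0) = a_0 = -5
y_1 = S_1(0) = a_1 = -4
y_2 = S_1(1) = 4
t_q=3/4 is in segment 0 (τ=3/4); S_0(τ)=-3467/512

y_0=-5 y_1=-4 y_2=4
S(3/4) = -3467/512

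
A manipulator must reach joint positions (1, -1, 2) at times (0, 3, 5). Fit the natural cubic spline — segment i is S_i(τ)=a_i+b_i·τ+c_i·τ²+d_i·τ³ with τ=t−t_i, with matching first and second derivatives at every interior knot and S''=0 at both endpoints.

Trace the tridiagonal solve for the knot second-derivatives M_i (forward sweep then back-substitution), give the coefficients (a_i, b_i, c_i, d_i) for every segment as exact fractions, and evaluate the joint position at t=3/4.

Δ: Δ0=-2/3, Δ1=3/2
row 1: diag=10, rhs=13; c'=1/5, d'=13/10
back: M1=13/10
M: M0=0, M1=13/10, M2=0
seg 0: a=1, c=M0/2=0, d=(M1−M0)/(6·3)=13/180, b=Δ0−h0·(2M0+M1)/6=-79/60
seg 1: a=-1, c=M1/2=13/20, d=(M2−M1)/(6·2)=-13/120, b=Δ1−h1·(2M1+M2)/6=19/30
t_q=3/4 → seg 0, τ=3/4; S=1+-79/60·τ+0·τ²+13/180·τ³=11/256

  seg 0: a=1 b=-79/60 c=0 d=13/180
  seg 1: a=-1 b=19/30 c=13/20 d=-13/120
S(3/4) = 11/256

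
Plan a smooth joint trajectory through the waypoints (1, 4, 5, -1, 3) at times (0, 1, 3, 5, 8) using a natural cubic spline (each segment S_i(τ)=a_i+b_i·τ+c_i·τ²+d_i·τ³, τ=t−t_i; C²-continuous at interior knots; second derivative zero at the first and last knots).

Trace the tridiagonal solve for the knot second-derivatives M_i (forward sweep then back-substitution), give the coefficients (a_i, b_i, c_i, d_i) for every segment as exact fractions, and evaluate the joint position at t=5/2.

Δ: Δ0=3, Δ1=1/2, Δ2=-3, Δ3=4/3
row 1: diag=6, rhs=-15; c'=1/3, d'=-5/2
row 2: denom=8−2·1/3=22/3; d'=(-21−2·-5/2)/(22/3)=-24/11
row 3: denom=10−2·3/11=104/11; d'=(26−2·-24/11)/(104/11)=167/52
back: M3=167/52
back: M2=-24/11−3/11·167/52=-159/52
back: M1=-5/2−1/3·-159/52=-77/52
M: M0=0, M1=-77/52, M2=-159/52, M3=167/52, M4=0
seg 0: a=1, c=M0/2=0, d=(M1−M0)/(6·1)=-77/312, b=Δ0−h0·(2M0+M1)/6=1013/312
seg 1: a=4, c=M1/2=-77/104, d=(M2−M1)/(6·2)=-41/312, b=Δ1−h1·(2M1+M2)/6=391/156
seg 2: a=5, c=M2/2=-159/104, d=(M3−M2)/(6·2)=163/312, b=Δ2−h2·(2M2+M3)/6=-317/156
seg 3: a=-1, c=M3/2=167/104, d=(M4−M3)/(6·3)=-167/936, b=Δ3−h3·(2M3+M4)/6=-293/156
t_q=5/2 → seg 1, τ=3/2; S=4+391/156·τ+-77/104·τ²+-41/312·τ³=4701/832

  seg 0: a=1 b=1013/312 c=0 d=-77/312
  seg 1: a=4 b=391/156 c=-77/104 d=-41/312
  seg 2: a=5 b=-317/156 c=-159/104 d=163/312
  seg 3: a=-1 b=-293/156 c=167/104 d=-167/936
S(5/2) = 4701/832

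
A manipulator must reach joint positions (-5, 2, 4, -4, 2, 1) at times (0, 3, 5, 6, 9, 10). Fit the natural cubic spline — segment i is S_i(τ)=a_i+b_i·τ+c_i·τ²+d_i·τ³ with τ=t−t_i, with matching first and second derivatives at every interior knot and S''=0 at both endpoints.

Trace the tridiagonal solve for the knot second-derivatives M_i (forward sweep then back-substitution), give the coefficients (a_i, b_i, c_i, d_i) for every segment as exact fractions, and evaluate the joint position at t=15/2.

Δ: Δ0=7/3, Δ1=1, Δ2=-8, Δ3=2, Δ4=-1
row 1: diag=10, rhs=-8; c'=1/5, d'=-4/5
row 2: denom=6−2·1/5=28/5; d'=(-54−2·-4/5)/(28/5)=-131/14
row 3: denom=8−1·5/28=219/28; d'=(60−1·-131/14)/(219/28)=1942/219
row 4: denom=8−3·28/73=500/73; d'=(-18−3·1942/219)/(500/73)=-814/125
back: M4=-814/125
back: M3=1942/219−28/73·-814/125=4262/375
back: M2=-131/14−5/28·4262/375=-854/75
back: M1=-4/5−1/5·-854/75=554/375
M: M0=0, M1=554/375, M2=-854/75, M3=4262/375, M4=-814/125, M5=0
seg 0: a=-5, c=M0/2=0, d=(M1−M0)/(6·3)=277/3375, b=Δ0−h0·(2M0+M1)/6=598/375
seg 1: a=2, c=M1/2=277/375, d=(M2−M1)/(6·2)=-134/125, b=Δ1−h1·(2M1+M2)/6=1429/375
seg 2: a=4, c=M2/2=-427/75, d=(M3−M2)/(6·1)=474/125, b=Δ2−h2·(2M2+M3)/6=-2287/375
seg 3: a=-4, c=M3/2=2131/375, d=(M4−M3)/(6·3)=-3352/3375, b=Δ3−h3·(2M3+M4)/6=-2291/375
seg 4: a=2, c=M4/2=-407/125, d=(M5−M4)/(6·1)=407/375, b=Δ4−h4·(2M4+M5)/6=439/375
t_q=15/2 → seg 3, τ=3/2; S=-4+-2291/375·τ+2131/375·τ²+-3352/3375·τ³=-373/100

  seg 0: a=-5 b=598/375 c=0 d=277/3375
  seg 1: a=2 b=1429/375 c=277/375 d=-134/125
  seg 2: a=4 b=-2287/375 c=-427/75 d=474/125
  seg 3: a=-4 b=-2291/375 c=2131/375 d=-3352/3375
  seg 4: a=2 b=439/375 c=-407/125 d=407/375
S(15/2) = -373/100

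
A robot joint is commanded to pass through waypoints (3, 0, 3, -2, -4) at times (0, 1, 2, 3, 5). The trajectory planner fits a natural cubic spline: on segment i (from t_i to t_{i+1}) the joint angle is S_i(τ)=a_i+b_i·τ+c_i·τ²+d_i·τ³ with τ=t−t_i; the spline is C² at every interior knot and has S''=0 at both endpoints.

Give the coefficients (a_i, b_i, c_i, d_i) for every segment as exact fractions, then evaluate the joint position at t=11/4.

Δ: Δ0=-3, Δ1=3, Δ2=-5, Δ3=-1
row 1: diag=4, rhs=36; c'=1/4, d'=9
row 2: denom=4−1·1/4=15/4; d'=(-48−1·9)/(15/4)=-76/5
row 3: denom=6−1·4/15=86/15; d'=(24−1·-76/5)/(86/15)=294/43
back: M3=294/43
back: M2=-76/5−4/15·294/43=-732/43
back: M1=9−1/4·-732/43=570/43
M: M0=0, M1=570/43, M2=-732/43, M3=294/43, M4=0
seg 0: a=3, c=M0/2=0, d=(M1−M0)/(6·1)=95/43, b=Δ0−h0·(2M0+M1)/6=-224/43
seg 1: a=0, c=M1/2=285/43, d=(M2−M1)/(6·1)=-217/43, b=Δ1−h1·(2M1+M2)/6=61/43
seg 2: a=3, c=M2/2=-366/43, d=(M3−M2)/(6·1)=171/43, b=Δ2−h2·(2M2+M3)/6=-20/43
seg 3: a=-2, c=M3/2=147/43, d=(M4−M3)/(6·2)=-49/86, b=Δ3−h3·(2M3+M4)/6=-239/43
t_q=11/4 → seg 2, τ=3/4; S=3+-20/43·τ+-366/43·τ²+171/43·τ³=-1263/2752

  seg 0: a=3 b=-224/43 c=0 d=95/43
  seg 1: a=0 b=61/43 c=285/43 d=-217/43
  seg 2: a=3 b=-20/43 c=-366/43 d=171/43
  seg 3: a=-2 b=-239/43 c=147/43 d=-49/86
S(11/4) = -1263/2752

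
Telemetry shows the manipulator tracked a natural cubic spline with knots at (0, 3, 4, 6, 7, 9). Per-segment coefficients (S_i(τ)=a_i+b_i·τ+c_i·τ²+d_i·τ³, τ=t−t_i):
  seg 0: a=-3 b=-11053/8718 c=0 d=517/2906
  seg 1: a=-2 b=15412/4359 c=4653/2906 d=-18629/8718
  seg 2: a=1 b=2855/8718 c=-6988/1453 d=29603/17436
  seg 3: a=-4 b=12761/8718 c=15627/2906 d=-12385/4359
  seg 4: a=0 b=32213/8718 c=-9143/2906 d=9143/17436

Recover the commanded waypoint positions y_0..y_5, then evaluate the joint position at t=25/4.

y_0=-3 y_1=-2 y_2=1 y_3=-4 y_4=0 y_5=-1
S(25/4) = -310813/92992

y_0 = S_0(0) = a_0 = -3
y_1 = S_1(0) = a_1 = -2
y_2 = S_2(0) = a_2 = 1
y_3 = S_3(0) = a_3 = -4
y_4 = S_4(0) = a_4 = 0
y_5 = S_4(2) = -1
t_q=25/4 is in segment 3 (τ=1/4); S_3(τ)=-310813/92992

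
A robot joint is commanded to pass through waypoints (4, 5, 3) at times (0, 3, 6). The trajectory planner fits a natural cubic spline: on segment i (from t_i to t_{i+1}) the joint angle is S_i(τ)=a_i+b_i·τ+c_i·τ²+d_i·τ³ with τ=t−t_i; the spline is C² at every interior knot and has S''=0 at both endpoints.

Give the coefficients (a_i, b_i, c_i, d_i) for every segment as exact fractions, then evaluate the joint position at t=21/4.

  seg 0: a=4 b=7/12 c=0 d=-1/36
  seg 1: a=5 b=-1/6 c=-1/4 d=1/36
S(21/4) = 941/256

Δ: Δ0=1/3, Δ1=-2/3
row 1: diag=12, rhs=-6; c'=1/4, d'=-1/2
back: M1=-1/2
M: M0=0, M1=-1/2, M2=0
seg 0: a=4, c=M0/2=0, d=(M1−M0)/(6·3)=-1/36, b=Δ0−h0·(2M0+M1)/6=7/12
seg 1: a=5, c=M1/2=-1/4, d=(M2−M1)/(6·3)=1/36, b=Δ1−h1·(2M1+M2)/6=-1/6
t_q=21/4 → seg 1, τ=9/4; S=5+-1/6·τ+-1/4·τ²+1/36·τ³=941/256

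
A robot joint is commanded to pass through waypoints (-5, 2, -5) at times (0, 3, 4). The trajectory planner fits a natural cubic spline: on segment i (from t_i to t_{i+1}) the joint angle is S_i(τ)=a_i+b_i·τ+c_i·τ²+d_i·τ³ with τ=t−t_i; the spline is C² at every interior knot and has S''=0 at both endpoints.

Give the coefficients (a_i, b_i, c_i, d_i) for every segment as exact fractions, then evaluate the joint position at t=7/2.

Δ: Δ0=7/3, Δ1=-7
row 1: diag=8, rhs=-56; c'=1/8, d'=-7
back: M1=-7
M: M0=0, M1=-7, M2=0
seg 0: a=-5, c=M0/2=0, d=(M1−M0)/(6·3)=-7/18, b=Δ0−h0·(2M0+M1)/6=35/6
seg 1: a=2, c=M1/2=-7/2, d=(M2−M1)/(6·1)=7/6, b=Δ1−h1·(2M1+M2)/6=-14/3
t_q=7/2 → seg 1, τ=1/2; S=2+-14/3·τ+-7/2·τ²+7/6·τ³=-17/16

  seg 0: a=-5 b=35/6 c=0 d=-7/18
  seg 1: a=2 b=-14/3 c=-7/2 d=7/6
S(7/2) = -17/16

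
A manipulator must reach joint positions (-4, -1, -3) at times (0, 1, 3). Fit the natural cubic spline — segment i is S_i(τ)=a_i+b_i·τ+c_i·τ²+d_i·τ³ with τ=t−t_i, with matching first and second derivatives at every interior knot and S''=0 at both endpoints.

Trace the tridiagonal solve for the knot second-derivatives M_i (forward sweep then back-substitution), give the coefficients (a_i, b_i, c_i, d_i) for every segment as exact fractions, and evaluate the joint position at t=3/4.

Δ: Δ0=3, Δ1=-1
row 1: diag=6, rhs=-24; c'=1/3, d'=-4
back: M1=-4
M: M0=0, M1=-4, M2=0
seg 0: a=-4, c=M0/2=0, d=(M1−M0)/(6·1)=-2/3, b=Δ0−h0·(2M0+M1)/6=11/3
seg 1: a=-1, c=M1/2=-2, d=(M2−M1)/(6·2)=1/3, b=Δ1−h1·(2M1+M2)/6=5/3
t_q=3/4 → seg 0, τ=3/4; S=-4+11/3·τ+0·τ²+-2/3·τ³=-49/32

  seg 0: a=-4 b=11/3 c=0 d=-2/3
  seg 1: a=-1 b=5/3 c=-2 d=1/3
S(3/4) = -49/32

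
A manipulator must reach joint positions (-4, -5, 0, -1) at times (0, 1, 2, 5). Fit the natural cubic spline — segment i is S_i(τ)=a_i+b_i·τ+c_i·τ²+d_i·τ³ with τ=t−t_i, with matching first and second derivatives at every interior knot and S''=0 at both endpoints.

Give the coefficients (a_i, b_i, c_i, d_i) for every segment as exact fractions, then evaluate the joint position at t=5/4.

Δ: Δ0=-1, Δ1=5, Δ2=-1/3
row 1: diag=4, rhs=36; c'=1/4, d'=9
row 2: denom=8−1·1/4=31/4; d'=(-32−1·9)/(31/4)=-164/31
back: M2=-164/31
back: M1=9−1/4·-164/31=320/31
M: M0=0, M1=320/31, M2=-164/31, M3=0
seg 0: a=-4, c=M0/2=0, d=(M1−M0)/(6·1)=160/93, b=Δ0−h0·(2M0+M1)/6=-253/93
seg 1: a=-5, c=M1/2=160/31, d=(M2−M1)/(6·1)=-242/93, b=Δ1−h1·(2M1+M2)/6=227/93
seg 2: a=0, c=M2/2=-82/31, d=(M3−M2)/(6·3)=82/279, b=Δ2−h2·(2M2+M3)/6=461/93
t_q=5/4 → seg 1, τ=1/4; S=-5+227/93·τ+160/31·τ²+-242/93·τ³=-4075/992

  seg 0: a=-4 b=-253/93 c=0 d=160/93
  seg 1: a=-5 b=227/93 c=160/31 d=-242/93
  seg 2: a=0 b=461/93 c=-82/31 d=82/279
S(5/4) = -4075/992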